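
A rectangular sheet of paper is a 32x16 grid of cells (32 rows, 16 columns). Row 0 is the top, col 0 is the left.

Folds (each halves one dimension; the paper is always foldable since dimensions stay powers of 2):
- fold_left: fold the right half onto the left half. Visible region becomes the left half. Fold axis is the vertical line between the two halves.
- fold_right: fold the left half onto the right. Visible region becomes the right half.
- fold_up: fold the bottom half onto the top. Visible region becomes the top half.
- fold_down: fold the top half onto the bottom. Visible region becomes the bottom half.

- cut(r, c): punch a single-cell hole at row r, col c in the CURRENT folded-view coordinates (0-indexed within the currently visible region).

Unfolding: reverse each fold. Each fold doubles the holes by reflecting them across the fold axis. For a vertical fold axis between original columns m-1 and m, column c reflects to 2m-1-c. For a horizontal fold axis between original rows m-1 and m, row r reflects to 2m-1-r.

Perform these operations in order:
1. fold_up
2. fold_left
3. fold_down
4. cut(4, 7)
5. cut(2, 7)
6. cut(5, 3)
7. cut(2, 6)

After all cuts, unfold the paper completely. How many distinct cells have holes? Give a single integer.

Op 1 fold_up: fold axis h@16; visible region now rows[0,16) x cols[0,16) = 16x16
Op 2 fold_left: fold axis v@8; visible region now rows[0,16) x cols[0,8) = 16x8
Op 3 fold_down: fold axis h@8; visible region now rows[8,16) x cols[0,8) = 8x8
Op 4 cut(4, 7): punch at orig (12,7); cuts so far [(12, 7)]; region rows[8,16) x cols[0,8) = 8x8
Op 5 cut(2, 7): punch at orig (10,7); cuts so far [(10, 7), (12, 7)]; region rows[8,16) x cols[0,8) = 8x8
Op 6 cut(5, 3): punch at orig (13,3); cuts so far [(10, 7), (12, 7), (13, 3)]; region rows[8,16) x cols[0,8) = 8x8
Op 7 cut(2, 6): punch at orig (10,6); cuts so far [(10, 6), (10, 7), (12, 7), (13, 3)]; region rows[8,16) x cols[0,8) = 8x8
Unfold 1 (reflect across h@8): 8 holes -> [(2, 3), (3, 7), (5, 6), (5, 7), (10, 6), (10, 7), (12, 7), (13, 3)]
Unfold 2 (reflect across v@8): 16 holes -> [(2, 3), (2, 12), (3, 7), (3, 8), (5, 6), (5, 7), (5, 8), (5, 9), (10, 6), (10, 7), (10, 8), (10, 9), (12, 7), (12, 8), (13, 3), (13, 12)]
Unfold 3 (reflect across h@16): 32 holes -> [(2, 3), (2, 12), (3, 7), (3, 8), (5, 6), (5, 7), (5, 8), (5, 9), (10, 6), (10, 7), (10, 8), (10, 9), (12, 7), (12, 8), (13, 3), (13, 12), (18, 3), (18, 12), (19, 7), (19, 8), (21, 6), (21, 7), (21, 8), (21, 9), (26, 6), (26, 7), (26, 8), (26, 9), (28, 7), (28, 8), (29, 3), (29, 12)]

Answer: 32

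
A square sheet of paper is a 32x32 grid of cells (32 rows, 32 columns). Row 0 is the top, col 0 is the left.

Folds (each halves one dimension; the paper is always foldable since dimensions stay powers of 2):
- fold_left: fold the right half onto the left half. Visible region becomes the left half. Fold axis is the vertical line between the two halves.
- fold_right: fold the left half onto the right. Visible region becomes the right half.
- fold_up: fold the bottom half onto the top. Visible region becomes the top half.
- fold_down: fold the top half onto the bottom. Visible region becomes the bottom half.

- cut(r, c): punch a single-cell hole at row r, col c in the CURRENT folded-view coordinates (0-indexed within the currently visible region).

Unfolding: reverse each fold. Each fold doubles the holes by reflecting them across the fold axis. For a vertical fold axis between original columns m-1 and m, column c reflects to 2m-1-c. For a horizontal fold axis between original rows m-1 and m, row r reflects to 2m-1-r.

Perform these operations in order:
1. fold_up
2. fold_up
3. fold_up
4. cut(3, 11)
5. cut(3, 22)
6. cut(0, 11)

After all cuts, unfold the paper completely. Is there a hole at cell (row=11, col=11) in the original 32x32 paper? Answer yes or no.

Op 1 fold_up: fold axis h@16; visible region now rows[0,16) x cols[0,32) = 16x32
Op 2 fold_up: fold axis h@8; visible region now rows[0,8) x cols[0,32) = 8x32
Op 3 fold_up: fold axis h@4; visible region now rows[0,4) x cols[0,32) = 4x32
Op 4 cut(3, 11): punch at orig (3,11); cuts so far [(3, 11)]; region rows[0,4) x cols[0,32) = 4x32
Op 5 cut(3, 22): punch at orig (3,22); cuts so far [(3, 11), (3, 22)]; region rows[0,4) x cols[0,32) = 4x32
Op 6 cut(0, 11): punch at orig (0,11); cuts so far [(0, 11), (3, 11), (3, 22)]; region rows[0,4) x cols[0,32) = 4x32
Unfold 1 (reflect across h@4): 6 holes -> [(0, 11), (3, 11), (3, 22), (4, 11), (4, 22), (7, 11)]
Unfold 2 (reflect across h@8): 12 holes -> [(0, 11), (3, 11), (3, 22), (4, 11), (4, 22), (7, 11), (8, 11), (11, 11), (11, 22), (12, 11), (12, 22), (15, 11)]
Unfold 3 (reflect across h@16): 24 holes -> [(0, 11), (3, 11), (3, 22), (4, 11), (4, 22), (7, 11), (8, 11), (11, 11), (11, 22), (12, 11), (12, 22), (15, 11), (16, 11), (19, 11), (19, 22), (20, 11), (20, 22), (23, 11), (24, 11), (27, 11), (27, 22), (28, 11), (28, 22), (31, 11)]
Holes: [(0, 11), (3, 11), (3, 22), (4, 11), (4, 22), (7, 11), (8, 11), (11, 11), (11, 22), (12, 11), (12, 22), (15, 11), (16, 11), (19, 11), (19, 22), (20, 11), (20, 22), (23, 11), (24, 11), (27, 11), (27, 22), (28, 11), (28, 22), (31, 11)]

Answer: yes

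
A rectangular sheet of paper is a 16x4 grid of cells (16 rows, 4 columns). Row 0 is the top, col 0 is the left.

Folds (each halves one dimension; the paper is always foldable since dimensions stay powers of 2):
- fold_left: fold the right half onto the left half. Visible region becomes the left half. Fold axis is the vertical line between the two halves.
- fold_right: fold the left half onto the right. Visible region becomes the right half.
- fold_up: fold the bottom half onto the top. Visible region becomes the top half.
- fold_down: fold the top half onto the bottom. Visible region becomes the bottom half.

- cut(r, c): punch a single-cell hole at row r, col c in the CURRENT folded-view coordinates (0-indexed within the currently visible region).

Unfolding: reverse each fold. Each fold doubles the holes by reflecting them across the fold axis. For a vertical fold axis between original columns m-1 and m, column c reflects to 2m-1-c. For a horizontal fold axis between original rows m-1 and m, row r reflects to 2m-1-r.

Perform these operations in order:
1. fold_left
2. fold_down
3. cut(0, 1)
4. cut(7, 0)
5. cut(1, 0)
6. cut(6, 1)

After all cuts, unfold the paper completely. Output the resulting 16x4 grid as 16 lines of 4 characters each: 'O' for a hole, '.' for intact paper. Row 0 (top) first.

Op 1 fold_left: fold axis v@2; visible region now rows[0,16) x cols[0,2) = 16x2
Op 2 fold_down: fold axis h@8; visible region now rows[8,16) x cols[0,2) = 8x2
Op 3 cut(0, 1): punch at orig (8,1); cuts so far [(8, 1)]; region rows[8,16) x cols[0,2) = 8x2
Op 4 cut(7, 0): punch at orig (15,0); cuts so far [(8, 1), (15, 0)]; region rows[8,16) x cols[0,2) = 8x2
Op 5 cut(1, 0): punch at orig (9,0); cuts so far [(8, 1), (9, 0), (15, 0)]; region rows[8,16) x cols[0,2) = 8x2
Op 6 cut(6, 1): punch at orig (14,1); cuts so far [(8, 1), (9, 0), (14, 1), (15, 0)]; region rows[8,16) x cols[0,2) = 8x2
Unfold 1 (reflect across h@8): 8 holes -> [(0, 0), (1, 1), (6, 0), (7, 1), (8, 1), (9, 0), (14, 1), (15, 0)]
Unfold 2 (reflect across v@2): 16 holes -> [(0, 0), (0, 3), (1, 1), (1, 2), (6, 0), (6, 3), (7, 1), (7, 2), (8, 1), (8, 2), (9, 0), (9, 3), (14, 1), (14, 2), (15, 0), (15, 3)]

Answer: O..O
.OO.
....
....
....
....
O..O
.OO.
.OO.
O..O
....
....
....
....
.OO.
O..O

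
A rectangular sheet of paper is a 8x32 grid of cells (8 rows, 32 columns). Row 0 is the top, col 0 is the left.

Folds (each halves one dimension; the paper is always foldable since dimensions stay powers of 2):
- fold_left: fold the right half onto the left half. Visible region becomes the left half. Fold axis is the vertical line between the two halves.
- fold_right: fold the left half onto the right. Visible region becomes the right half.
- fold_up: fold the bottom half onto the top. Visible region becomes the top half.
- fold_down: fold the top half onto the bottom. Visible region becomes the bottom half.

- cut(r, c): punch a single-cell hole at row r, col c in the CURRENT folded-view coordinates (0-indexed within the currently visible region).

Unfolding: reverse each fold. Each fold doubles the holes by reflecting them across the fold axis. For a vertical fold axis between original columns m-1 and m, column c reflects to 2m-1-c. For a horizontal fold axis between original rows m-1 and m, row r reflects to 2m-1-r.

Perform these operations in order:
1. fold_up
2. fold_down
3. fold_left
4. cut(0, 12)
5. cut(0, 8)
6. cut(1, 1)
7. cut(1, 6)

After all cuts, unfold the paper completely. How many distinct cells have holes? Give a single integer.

Op 1 fold_up: fold axis h@4; visible region now rows[0,4) x cols[0,32) = 4x32
Op 2 fold_down: fold axis h@2; visible region now rows[2,4) x cols[0,32) = 2x32
Op 3 fold_left: fold axis v@16; visible region now rows[2,4) x cols[0,16) = 2x16
Op 4 cut(0, 12): punch at orig (2,12); cuts so far [(2, 12)]; region rows[2,4) x cols[0,16) = 2x16
Op 5 cut(0, 8): punch at orig (2,8); cuts so far [(2, 8), (2, 12)]; region rows[2,4) x cols[0,16) = 2x16
Op 6 cut(1, 1): punch at orig (3,1); cuts so far [(2, 8), (2, 12), (3, 1)]; region rows[2,4) x cols[0,16) = 2x16
Op 7 cut(1, 6): punch at orig (3,6); cuts so far [(2, 8), (2, 12), (3, 1), (3, 6)]; region rows[2,4) x cols[0,16) = 2x16
Unfold 1 (reflect across v@16): 8 holes -> [(2, 8), (2, 12), (2, 19), (2, 23), (3, 1), (3, 6), (3, 25), (3, 30)]
Unfold 2 (reflect across h@2): 16 holes -> [(0, 1), (0, 6), (0, 25), (0, 30), (1, 8), (1, 12), (1, 19), (1, 23), (2, 8), (2, 12), (2, 19), (2, 23), (3, 1), (3, 6), (3, 25), (3, 30)]
Unfold 3 (reflect across h@4): 32 holes -> [(0, 1), (0, 6), (0, 25), (0, 30), (1, 8), (1, 12), (1, 19), (1, 23), (2, 8), (2, 12), (2, 19), (2, 23), (3, 1), (3, 6), (3, 25), (3, 30), (4, 1), (4, 6), (4, 25), (4, 30), (5, 8), (5, 12), (5, 19), (5, 23), (6, 8), (6, 12), (6, 19), (6, 23), (7, 1), (7, 6), (7, 25), (7, 30)]

Answer: 32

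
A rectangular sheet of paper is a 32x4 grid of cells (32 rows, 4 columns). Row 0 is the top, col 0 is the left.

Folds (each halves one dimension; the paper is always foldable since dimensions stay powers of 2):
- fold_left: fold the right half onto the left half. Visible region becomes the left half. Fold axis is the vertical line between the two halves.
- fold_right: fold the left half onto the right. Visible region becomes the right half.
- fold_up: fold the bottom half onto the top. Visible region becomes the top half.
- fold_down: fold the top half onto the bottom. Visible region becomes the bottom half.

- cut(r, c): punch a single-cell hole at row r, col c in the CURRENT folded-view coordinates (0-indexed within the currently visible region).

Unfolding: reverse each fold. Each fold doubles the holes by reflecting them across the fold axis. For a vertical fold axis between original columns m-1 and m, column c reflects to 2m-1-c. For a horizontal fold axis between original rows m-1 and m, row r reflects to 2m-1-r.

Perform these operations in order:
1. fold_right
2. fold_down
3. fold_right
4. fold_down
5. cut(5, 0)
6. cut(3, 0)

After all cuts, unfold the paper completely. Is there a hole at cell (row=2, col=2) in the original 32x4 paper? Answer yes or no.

Answer: yes

Derivation:
Op 1 fold_right: fold axis v@2; visible region now rows[0,32) x cols[2,4) = 32x2
Op 2 fold_down: fold axis h@16; visible region now rows[16,32) x cols[2,4) = 16x2
Op 3 fold_right: fold axis v@3; visible region now rows[16,32) x cols[3,4) = 16x1
Op 4 fold_down: fold axis h@24; visible region now rows[24,32) x cols[3,4) = 8x1
Op 5 cut(5, 0): punch at orig (29,3); cuts so far [(29, 3)]; region rows[24,32) x cols[3,4) = 8x1
Op 6 cut(3, 0): punch at orig (27,3); cuts so far [(27, 3), (29, 3)]; region rows[24,32) x cols[3,4) = 8x1
Unfold 1 (reflect across h@24): 4 holes -> [(18, 3), (20, 3), (27, 3), (29, 3)]
Unfold 2 (reflect across v@3): 8 holes -> [(18, 2), (18, 3), (20, 2), (20, 3), (27, 2), (27, 3), (29, 2), (29, 3)]
Unfold 3 (reflect across h@16): 16 holes -> [(2, 2), (2, 3), (4, 2), (4, 3), (11, 2), (11, 3), (13, 2), (13, 3), (18, 2), (18, 3), (20, 2), (20, 3), (27, 2), (27, 3), (29, 2), (29, 3)]
Unfold 4 (reflect across v@2): 32 holes -> [(2, 0), (2, 1), (2, 2), (2, 3), (4, 0), (4, 1), (4, 2), (4, 3), (11, 0), (11, 1), (11, 2), (11, 3), (13, 0), (13, 1), (13, 2), (13, 3), (18, 0), (18, 1), (18, 2), (18, 3), (20, 0), (20, 1), (20, 2), (20, 3), (27, 0), (27, 1), (27, 2), (27, 3), (29, 0), (29, 1), (29, 2), (29, 3)]
Holes: [(2, 0), (2, 1), (2, 2), (2, 3), (4, 0), (4, 1), (4, 2), (4, 3), (11, 0), (11, 1), (11, 2), (11, 3), (13, 0), (13, 1), (13, 2), (13, 3), (18, 0), (18, 1), (18, 2), (18, 3), (20, 0), (20, 1), (20, 2), (20, 3), (27, 0), (27, 1), (27, 2), (27, 3), (29, 0), (29, 1), (29, 2), (29, 3)]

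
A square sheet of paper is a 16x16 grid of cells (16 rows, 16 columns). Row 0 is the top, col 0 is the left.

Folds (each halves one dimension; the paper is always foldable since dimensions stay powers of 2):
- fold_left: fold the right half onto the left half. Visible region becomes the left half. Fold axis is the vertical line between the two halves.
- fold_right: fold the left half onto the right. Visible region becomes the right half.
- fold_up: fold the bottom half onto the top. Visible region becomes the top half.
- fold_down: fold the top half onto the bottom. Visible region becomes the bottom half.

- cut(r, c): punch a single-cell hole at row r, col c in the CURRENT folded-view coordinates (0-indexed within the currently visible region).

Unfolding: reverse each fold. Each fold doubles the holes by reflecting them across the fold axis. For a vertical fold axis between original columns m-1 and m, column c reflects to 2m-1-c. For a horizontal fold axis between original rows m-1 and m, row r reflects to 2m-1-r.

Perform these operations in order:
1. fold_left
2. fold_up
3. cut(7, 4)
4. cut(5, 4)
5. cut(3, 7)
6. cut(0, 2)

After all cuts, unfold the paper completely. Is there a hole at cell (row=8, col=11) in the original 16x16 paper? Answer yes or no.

Answer: yes

Derivation:
Op 1 fold_left: fold axis v@8; visible region now rows[0,16) x cols[0,8) = 16x8
Op 2 fold_up: fold axis h@8; visible region now rows[0,8) x cols[0,8) = 8x8
Op 3 cut(7, 4): punch at orig (7,4); cuts so far [(7, 4)]; region rows[0,8) x cols[0,8) = 8x8
Op 4 cut(5, 4): punch at orig (5,4); cuts so far [(5, 4), (7, 4)]; region rows[0,8) x cols[0,8) = 8x8
Op 5 cut(3, 7): punch at orig (3,7); cuts so far [(3, 7), (5, 4), (7, 4)]; region rows[0,8) x cols[0,8) = 8x8
Op 6 cut(0, 2): punch at orig (0,2); cuts so far [(0, 2), (3, 7), (5, 4), (7, 4)]; region rows[0,8) x cols[0,8) = 8x8
Unfold 1 (reflect across h@8): 8 holes -> [(0, 2), (3, 7), (5, 4), (7, 4), (8, 4), (10, 4), (12, 7), (15, 2)]
Unfold 2 (reflect across v@8): 16 holes -> [(0, 2), (0, 13), (3, 7), (3, 8), (5, 4), (5, 11), (7, 4), (7, 11), (8, 4), (8, 11), (10, 4), (10, 11), (12, 7), (12, 8), (15, 2), (15, 13)]
Holes: [(0, 2), (0, 13), (3, 7), (3, 8), (5, 4), (5, 11), (7, 4), (7, 11), (8, 4), (8, 11), (10, 4), (10, 11), (12, 7), (12, 8), (15, 2), (15, 13)]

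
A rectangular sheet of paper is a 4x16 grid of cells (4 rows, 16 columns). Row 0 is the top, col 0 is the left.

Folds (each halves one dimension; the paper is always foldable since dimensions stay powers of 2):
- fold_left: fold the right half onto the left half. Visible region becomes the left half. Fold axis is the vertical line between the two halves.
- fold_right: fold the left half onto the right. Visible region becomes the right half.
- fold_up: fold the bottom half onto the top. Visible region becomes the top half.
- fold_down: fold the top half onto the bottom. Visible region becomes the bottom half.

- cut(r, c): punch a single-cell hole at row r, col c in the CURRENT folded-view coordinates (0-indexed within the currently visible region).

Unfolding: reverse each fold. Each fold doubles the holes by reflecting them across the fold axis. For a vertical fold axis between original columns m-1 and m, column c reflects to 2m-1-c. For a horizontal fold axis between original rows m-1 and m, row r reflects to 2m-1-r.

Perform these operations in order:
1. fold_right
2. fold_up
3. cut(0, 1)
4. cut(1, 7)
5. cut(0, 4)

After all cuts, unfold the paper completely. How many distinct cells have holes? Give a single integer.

Op 1 fold_right: fold axis v@8; visible region now rows[0,4) x cols[8,16) = 4x8
Op 2 fold_up: fold axis h@2; visible region now rows[0,2) x cols[8,16) = 2x8
Op 3 cut(0, 1): punch at orig (0,9); cuts so far [(0, 9)]; region rows[0,2) x cols[8,16) = 2x8
Op 4 cut(1, 7): punch at orig (1,15); cuts so far [(0, 9), (1, 15)]; region rows[0,2) x cols[8,16) = 2x8
Op 5 cut(0, 4): punch at orig (0,12); cuts so far [(0, 9), (0, 12), (1, 15)]; region rows[0,2) x cols[8,16) = 2x8
Unfold 1 (reflect across h@2): 6 holes -> [(0, 9), (0, 12), (1, 15), (2, 15), (3, 9), (3, 12)]
Unfold 2 (reflect across v@8): 12 holes -> [(0, 3), (0, 6), (0, 9), (0, 12), (1, 0), (1, 15), (2, 0), (2, 15), (3, 3), (3, 6), (3, 9), (3, 12)]

Answer: 12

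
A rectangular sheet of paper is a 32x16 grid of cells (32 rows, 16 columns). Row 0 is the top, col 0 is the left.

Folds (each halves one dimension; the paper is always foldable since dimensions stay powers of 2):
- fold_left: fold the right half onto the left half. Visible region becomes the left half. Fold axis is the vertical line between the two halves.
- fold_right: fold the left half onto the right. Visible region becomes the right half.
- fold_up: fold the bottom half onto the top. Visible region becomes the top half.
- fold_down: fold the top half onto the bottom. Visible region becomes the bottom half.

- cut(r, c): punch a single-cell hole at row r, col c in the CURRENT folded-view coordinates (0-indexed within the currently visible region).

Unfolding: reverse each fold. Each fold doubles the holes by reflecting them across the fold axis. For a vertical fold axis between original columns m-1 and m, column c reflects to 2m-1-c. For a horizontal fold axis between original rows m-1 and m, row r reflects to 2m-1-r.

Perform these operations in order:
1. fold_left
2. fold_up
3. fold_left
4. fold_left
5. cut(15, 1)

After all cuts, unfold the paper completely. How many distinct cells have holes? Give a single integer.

Answer: 16

Derivation:
Op 1 fold_left: fold axis v@8; visible region now rows[0,32) x cols[0,8) = 32x8
Op 2 fold_up: fold axis h@16; visible region now rows[0,16) x cols[0,8) = 16x8
Op 3 fold_left: fold axis v@4; visible region now rows[0,16) x cols[0,4) = 16x4
Op 4 fold_left: fold axis v@2; visible region now rows[0,16) x cols[0,2) = 16x2
Op 5 cut(15, 1): punch at orig (15,1); cuts so far [(15, 1)]; region rows[0,16) x cols[0,2) = 16x2
Unfold 1 (reflect across v@2): 2 holes -> [(15, 1), (15, 2)]
Unfold 2 (reflect across v@4): 4 holes -> [(15, 1), (15, 2), (15, 5), (15, 6)]
Unfold 3 (reflect across h@16): 8 holes -> [(15, 1), (15, 2), (15, 5), (15, 6), (16, 1), (16, 2), (16, 5), (16, 6)]
Unfold 4 (reflect across v@8): 16 holes -> [(15, 1), (15, 2), (15, 5), (15, 6), (15, 9), (15, 10), (15, 13), (15, 14), (16, 1), (16, 2), (16, 5), (16, 6), (16, 9), (16, 10), (16, 13), (16, 14)]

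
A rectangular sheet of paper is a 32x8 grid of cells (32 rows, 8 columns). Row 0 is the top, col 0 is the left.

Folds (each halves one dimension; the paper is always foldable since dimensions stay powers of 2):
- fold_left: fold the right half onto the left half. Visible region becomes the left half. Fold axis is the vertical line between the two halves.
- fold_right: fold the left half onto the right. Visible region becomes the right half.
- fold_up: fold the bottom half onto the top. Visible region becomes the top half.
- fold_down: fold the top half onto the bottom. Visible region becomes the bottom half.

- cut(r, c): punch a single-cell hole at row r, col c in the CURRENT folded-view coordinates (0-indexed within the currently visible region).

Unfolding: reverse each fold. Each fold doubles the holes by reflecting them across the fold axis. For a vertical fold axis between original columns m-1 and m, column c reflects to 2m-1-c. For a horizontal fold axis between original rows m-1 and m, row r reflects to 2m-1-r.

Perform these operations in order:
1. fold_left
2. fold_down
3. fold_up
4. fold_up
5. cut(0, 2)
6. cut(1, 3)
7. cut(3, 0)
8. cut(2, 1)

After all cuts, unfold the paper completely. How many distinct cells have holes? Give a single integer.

Answer: 64

Derivation:
Op 1 fold_left: fold axis v@4; visible region now rows[0,32) x cols[0,4) = 32x4
Op 2 fold_down: fold axis h@16; visible region now rows[16,32) x cols[0,4) = 16x4
Op 3 fold_up: fold axis h@24; visible region now rows[16,24) x cols[0,4) = 8x4
Op 4 fold_up: fold axis h@20; visible region now rows[16,20) x cols[0,4) = 4x4
Op 5 cut(0, 2): punch at orig (16,2); cuts so far [(16, 2)]; region rows[16,20) x cols[0,4) = 4x4
Op 6 cut(1, 3): punch at orig (17,3); cuts so far [(16, 2), (17, 3)]; region rows[16,20) x cols[0,4) = 4x4
Op 7 cut(3, 0): punch at orig (19,0); cuts so far [(16, 2), (17, 3), (19, 0)]; region rows[16,20) x cols[0,4) = 4x4
Op 8 cut(2, 1): punch at orig (18,1); cuts so far [(16, 2), (17, 3), (18, 1), (19, 0)]; region rows[16,20) x cols[0,4) = 4x4
Unfold 1 (reflect across h@20): 8 holes -> [(16, 2), (17, 3), (18, 1), (19, 0), (20, 0), (21, 1), (22, 3), (23, 2)]
Unfold 2 (reflect across h@24): 16 holes -> [(16, 2), (17, 3), (18, 1), (19, 0), (20, 0), (21, 1), (22, 3), (23, 2), (24, 2), (25, 3), (26, 1), (27, 0), (28, 0), (29, 1), (30, 3), (31, 2)]
Unfold 3 (reflect across h@16): 32 holes -> [(0, 2), (1, 3), (2, 1), (3, 0), (4, 0), (5, 1), (6, 3), (7, 2), (8, 2), (9, 3), (10, 1), (11, 0), (12, 0), (13, 1), (14, 3), (15, 2), (16, 2), (17, 3), (18, 1), (19, 0), (20, 0), (21, 1), (22, 3), (23, 2), (24, 2), (25, 3), (26, 1), (27, 0), (28, 0), (29, 1), (30, 3), (31, 2)]
Unfold 4 (reflect across v@4): 64 holes -> [(0, 2), (0, 5), (1, 3), (1, 4), (2, 1), (2, 6), (3, 0), (3, 7), (4, 0), (4, 7), (5, 1), (5, 6), (6, 3), (6, 4), (7, 2), (7, 5), (8, 2), (8, 5), (9, 3), (9, 4), (10, 1), (10, 6), (11, 0), (11, 7), (12, 0), (12, 7), (13, 1), (13, 6), (14, 3), (14, 4), (15, 2), (15, 5), (16, 2), (16, 5), (17, 3), (17, 4), (18, 1), (18, 6), (19, 0), (19, 7), (20, 0), (20, 7), (21, 1), (21, 6), (22, 3), (22, 4), (23, 2), (23, 5), (24, 2), (24, 5), (25, 3), (25, 4), (26, 1), (26, 6), (27, 0), (27, 7), (28, 0), (28, 7), (29, 1), (29, 6), (30, 3), (30, 4), (31, 2), (31, 5)]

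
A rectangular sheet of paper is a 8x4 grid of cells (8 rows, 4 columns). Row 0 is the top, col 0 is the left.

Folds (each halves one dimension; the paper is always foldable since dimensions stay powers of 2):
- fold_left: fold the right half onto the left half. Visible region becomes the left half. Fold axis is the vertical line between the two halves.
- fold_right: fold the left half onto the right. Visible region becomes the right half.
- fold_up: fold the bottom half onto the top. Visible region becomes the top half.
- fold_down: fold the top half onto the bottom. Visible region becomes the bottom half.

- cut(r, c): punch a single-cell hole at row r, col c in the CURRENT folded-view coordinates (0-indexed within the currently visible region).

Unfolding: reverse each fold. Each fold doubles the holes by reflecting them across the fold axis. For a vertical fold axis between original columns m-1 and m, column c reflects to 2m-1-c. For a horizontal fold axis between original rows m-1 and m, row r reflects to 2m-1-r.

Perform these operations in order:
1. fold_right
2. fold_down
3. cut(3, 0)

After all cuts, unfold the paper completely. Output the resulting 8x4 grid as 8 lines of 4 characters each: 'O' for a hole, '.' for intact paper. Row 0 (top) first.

Answer: .OO.
....
....
....
....
....
....
.OO.

Derivation:
Op 1 fold_right: fold axis v@2; visible region now rows[0,8) x cols[2,4) = 8x2
Op 2 fold_down: fold axis h@4; visible region now rows[4,8) x cols[2,4) = 4x2
Op 3 cut(3, 0): punch at orig (7,2); cuts so far [(7, 2)]; region rows[4,8) x cols[2,4) = 4x2
Unfold 1 (reflect across h@4): 2 holes -> [(0, 2), (7, 2)]
Unfold 2 (reflect across v@2): 4 holes -> [(0, 1), (0, 2), (7, 1), (7, 2)]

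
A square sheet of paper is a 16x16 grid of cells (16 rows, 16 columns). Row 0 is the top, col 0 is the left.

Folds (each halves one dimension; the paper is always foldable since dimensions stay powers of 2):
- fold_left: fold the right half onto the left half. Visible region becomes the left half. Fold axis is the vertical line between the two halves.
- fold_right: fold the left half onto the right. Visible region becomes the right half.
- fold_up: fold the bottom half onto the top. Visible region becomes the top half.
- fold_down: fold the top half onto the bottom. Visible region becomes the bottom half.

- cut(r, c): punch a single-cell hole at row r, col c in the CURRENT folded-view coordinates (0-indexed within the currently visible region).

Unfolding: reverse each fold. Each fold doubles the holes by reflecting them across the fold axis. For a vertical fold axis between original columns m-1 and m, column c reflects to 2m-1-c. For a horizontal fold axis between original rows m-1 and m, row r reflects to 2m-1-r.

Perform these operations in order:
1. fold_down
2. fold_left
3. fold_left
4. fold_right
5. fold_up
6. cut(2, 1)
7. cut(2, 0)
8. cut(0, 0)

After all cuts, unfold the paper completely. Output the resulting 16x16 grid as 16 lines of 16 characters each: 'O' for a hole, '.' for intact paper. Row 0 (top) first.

Op 1 fold_down: fold axis h@8; visible region now rows[8,16) x cols[0,16) = 8x16
Op 2 fold_left: fold axis v@8; visible region now rows[8,16) x cols[0,8) = 8x8
Op 3 fold_left: fold axis v@4; visible region now rows[8,16) x cols[0,4) = 8x4
Op 4 fold_right: fold axis v@2; visible region now rows[8,16) x cols[2,4) = 8x2
Op 5 fold_up: fold axis h@12; visible region now rows[8,12) x cols[2,4) = 4x2
Op 6 cut(2, 1): punch at orig (10,3); cuts so far [(10, 3)]; region rows[8,12) x cols[2,4) = 4x2
Op 7 cut(2, 0): punch at orig (10,2); cuts so far [(10, 2), (10, 3)]; region rows[8,12) x cols[2,4) = 4x2
Op 8 cut(0, 0): punch at orig (8,2); cuts so far [(8, 2), (10, 2), (10, 3)]; region rows[8,12) x cols[2,4) = 4x2
Unfold 1 (reflect across h@12): 6 holes -> [(8, 2), (10, 2), (10, 3), (13, 2), (13, 3), (15, 2)]
Unfold 2 (reflect across v@2): 12 holes -> [(8, 1), (8, 2), (10, 0), (10, 1), (10, 2), (10, 3), (13, 0), (13, 1), (13, 2), (13, 3), (15, 1), (15, 2)]
Unfold 3 (reflect across v@4): 24 holes -> [(8, 1), (8, 2), (8, 5), (8, 6), (10, 0), (10, 1), (10, 2), (10, 3), (10, 4), (10, 5), (10, 6), (10, 7), (13, 0), (13, 1), (13, 2), (13, 3), (13, 4), (13, 5), (13, 6), (13, 7), (15, 1), (15, 2), (15, 5), (15, 6)]
Unfold 4 (reflect across v@8): 48 holes -> [(8, 1), (8, 2), (8, 5), (8, 6), (8, 9), (8, 10), (8, 13), (8, 14), (10, 0), (10, 1), (10, 2), (10, 3), (10, 4), (10, 5), (10, 6), (10, 7), (10, 8), (10, 9), (10, 10), (10, 11), (10, 12), (10, 13), (10, 14), (10, 15), (13, 0), (13, 1), (13, 2), (13, 3), (13, 4), (13, 5), (13, 6), (13, 7), (13, 8), (13, 9), (13, 10), (13, 11), (13, 12), (13, 13), (13, 14), (13, 15), (15, 1), (15, 2), (15, 5), (15, 6), (15, 9), (15, 10), (15, 13), (15, 14)]
Unfold 5 (reflect across h@8): 96 holes -> [(0, 1), (0, 2), (0, 5), (0, 6), (0, 9), (0, 10), (0, 13), (0, 14), (2, 0), (2, 1), (2, 2), (2, 3), (2, 4), (2, 5), (2, 6), (2, 7), (2, 8), (2, 9), (2, 10), (2, 11), (2, 12), (2, 13), (2, 14), (2, 15), (5, 0), (5, 1), (5, 2), (5, 3), (5, 4), (5, 5), (5, 6), (5, 7), (5, 8), (5, 9), (5, 10), (5, 11), (5, 12), (5, 13), (5, 14), (5, 15), (7, 1), (7, 2), (7, 5), (7, 6), (7, 9), (7, 10), (7, 13), (7, 14), (8, 1), (8, 2), (8, 5), (8, 6), (8, 9), (8, 10), (8, 13), (8, 14), (10, 0), (10, 1), (10, 2), (10, 3), (10, 4), (10, 5), (10, 6), (10, 7), (10, 8), (10, 9), (10, 10), (10, 11), (10, 12), (10, 13), (10, 14), (10, 15), (13, 0), (13, 1), (13, 2), (13, 3), (13, 4), (13, 5), (13, 6), (13, 7), (13, 8), (13, 9), (13, 10), (13, 11), (13, 12), (13, 13), (13, 14), (13, 15), (15, 1), (15, 2), (15, 5), (15, 6), (15, 9), (15, 10), (15, 13), (15, 14)]

Answer: .OO..OO..OO..OO.
................
OOOOOOOOOOOOOOOO
................
................
OOOOOOOOOOOOOOOO
................
.OO..OO..OO..OO.
.OO..OO..OO..OO.
................
OOOOOOOOOOOOOOOO
................
................
OOOOOOOOOOOOOOOO
................
.OO..OO..OO..OO.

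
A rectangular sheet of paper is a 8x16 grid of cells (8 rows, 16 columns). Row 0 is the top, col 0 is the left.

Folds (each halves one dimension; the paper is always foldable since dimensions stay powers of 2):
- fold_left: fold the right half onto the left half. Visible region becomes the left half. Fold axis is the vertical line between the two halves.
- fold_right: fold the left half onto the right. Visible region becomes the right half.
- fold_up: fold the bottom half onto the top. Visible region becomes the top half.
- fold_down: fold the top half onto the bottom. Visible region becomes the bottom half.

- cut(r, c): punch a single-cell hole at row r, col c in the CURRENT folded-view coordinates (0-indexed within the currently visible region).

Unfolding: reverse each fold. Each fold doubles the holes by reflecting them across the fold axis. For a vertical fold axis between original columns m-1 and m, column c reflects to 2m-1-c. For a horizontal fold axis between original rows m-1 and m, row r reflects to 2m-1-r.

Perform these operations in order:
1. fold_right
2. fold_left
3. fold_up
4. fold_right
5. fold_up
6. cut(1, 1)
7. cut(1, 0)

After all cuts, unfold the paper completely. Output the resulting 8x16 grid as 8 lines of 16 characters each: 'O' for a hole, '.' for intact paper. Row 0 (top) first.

Answer: ................
OOOOOOOOOOOOOOOO
OOOOOOOOOOOOOOOO
................
................
OOOOOOOOOOOOOOOO
OOOOOOOOOOOOOOOO
................

Derivation:
Op 1 fold_right: fold axis v@8; visible region now rows[0,8) x cols[8,16) = 8x8
Op 2 fold_left: fold axis v@12; visible region now rows[0,8) x cols[8,12) = 8x4
Op 3 fold_up: fold axis h@4; visible region now rows[0,4) x cols[8,12) = 4x4
Op 4 fold_right: fold axis v@10; visible region now rows[0,4) x cols[10,12) = 4x2
Op 5 fold_up: fold axis h@2; visible region now rows[0,2) x cols[10,12) = 2x2
Op 6 cut(1, 1): punch at orig (1,11); cuts so far [(1, 11)]; region rows[0,2) x cols[10,12) = 2x2
Op 7 cut(1, 0): punch at orig (1,10); cuts so far [(1, 10), (1, 11)]; region rows[0,2) x cols[10,12) = 2x2
Unfold 1 (reflect across h@2): 4 holes -> [(1, 10), (1, 11), (2, 10), (2, 11)]
Unfold 2 (reflect across v@10): 8 holes -> [(1, 8), (1, 9), (1, 10), (1, 11), (2, 8), (2, 9), (2, 10), (2, 11)]
Unfold 3 (reflect across h@4): 16 holes -> [(1, 8), (1, 9), (1, 10), (1, 11), (2, 8), (2, 9), (2, 10), (2, 11), (5, 8), (5, 9), (5, 10), (5, 11), (6, 8), (6, 9), (6, 10), (6, 11)]
Unfold 4 (reflect across v@12): 32 holes -> [(1, 8), (1, 9), (1, 10), (1, 11), (1, 12), (1, 13), (1, 14), (1, 15), (2, 8), (2, 9), (2, 10), (2, 11), (2, 12), (2, 13), (2, 14), (2, 15), (5, 8), (5, 9), (5, 10), (5, 11), (5, 12), (5, 13), (5, 14), (5, 15), (6, 8), (6, 9), (6, 10), (6, 11), (6, 12), (6, 13), (6, 14), (6, 15)]
Unfold 5 (reflect across v@8): 64 holes -> [(1, 0), (1, 1), (1, 2), (1, 3), (1, 4), (1, 5), (1, 6), (1, 7), (1, 8), (1, 9), (1, 10), (1, 11), (1, 12), (1, 13), (1, 14), (1, 15), (2, 0), (2, 1), (2, 2), (2, 3), (2, 4), (2, 5), (2, 6), (2, 7), (2, 8), (2, 9), (2, 10), (2, 11), (2, 12), (2, 13), (2, 14), (2, 15), (5, 0), (5, 1), (5, 2), (5, 3), (5, 4), (5, 5), (5, 6), (5, 7), (5, 8), (5, 9), (5, 10), (5, 11), (5, 12), (5, 13), (5, 14), (5, 15), (6, 0), (6, 1), (6, 2), (6, 3), (6, 4), (6, 5), (6, 6), (6, 7), (6, 8), (6, 9), (6, 10), (6, 11), (6, 12), (6, 13), (6, 14), (6, 15)]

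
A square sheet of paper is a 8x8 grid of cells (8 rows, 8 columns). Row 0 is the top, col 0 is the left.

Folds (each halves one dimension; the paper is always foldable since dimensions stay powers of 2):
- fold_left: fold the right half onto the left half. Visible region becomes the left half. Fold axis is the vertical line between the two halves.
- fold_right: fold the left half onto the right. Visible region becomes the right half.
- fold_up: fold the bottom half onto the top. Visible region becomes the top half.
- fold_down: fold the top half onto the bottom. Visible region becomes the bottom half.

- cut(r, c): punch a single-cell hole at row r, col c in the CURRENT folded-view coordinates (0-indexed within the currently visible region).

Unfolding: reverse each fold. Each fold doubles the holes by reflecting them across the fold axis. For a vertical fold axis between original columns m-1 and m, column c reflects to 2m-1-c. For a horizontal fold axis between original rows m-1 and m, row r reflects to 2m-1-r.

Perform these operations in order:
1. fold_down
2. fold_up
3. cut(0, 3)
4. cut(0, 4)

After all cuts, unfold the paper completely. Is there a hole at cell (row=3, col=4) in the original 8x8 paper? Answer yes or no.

Answer: yes

Derivation:
Op 1 fold_down: fold axis h@4; visible region now rows[4,8) x cols[0,8) = 4x8
Op 2 fold_up: fold axis h@6; visible region now rows[4,6) x cols[0,8) = 2x8
Op 3 cut(0, 3): punch at orig (4,3); cuts so far [(4, 3)]; region rows[4,6) x cols[0,8) = 2x8
Op 4 cut(0, 4): punch at orig (4,4); cuts so far [(4, 3), (4, 4)]; region rows[4,6) x cols[0,8) = 2x8
Unfold 1 (reflect across h@6): 4 holes -> [(4, 3), (4, 4), (7, 3), (7, 4)]
Unfold 2 (reflect across h@4): 8 holes -> [(0, 3), (0, 4), (3, 3), (3, 4), (4, 3), (4, 4), (7, 3), (7, 4)]
Holes: [(0, 3), (0, 4), (3, 3), (3, 4), (4, 3), (4, 4), (7, 3), (7, 4)]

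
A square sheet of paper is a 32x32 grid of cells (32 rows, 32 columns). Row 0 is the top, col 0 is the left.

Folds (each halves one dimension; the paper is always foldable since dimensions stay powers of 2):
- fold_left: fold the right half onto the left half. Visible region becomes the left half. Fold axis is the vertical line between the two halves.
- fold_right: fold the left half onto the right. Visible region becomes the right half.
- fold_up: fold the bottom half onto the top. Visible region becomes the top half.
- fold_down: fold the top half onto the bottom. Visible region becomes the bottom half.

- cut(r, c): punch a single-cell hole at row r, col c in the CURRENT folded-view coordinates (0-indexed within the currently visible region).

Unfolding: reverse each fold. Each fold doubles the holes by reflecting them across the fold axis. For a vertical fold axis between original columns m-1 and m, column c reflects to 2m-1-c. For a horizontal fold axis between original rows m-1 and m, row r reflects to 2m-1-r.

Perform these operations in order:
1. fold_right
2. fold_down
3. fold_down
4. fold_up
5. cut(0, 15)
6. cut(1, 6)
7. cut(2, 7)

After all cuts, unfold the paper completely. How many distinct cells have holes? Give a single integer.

Op 1 fold_right: fold axis v@16; visible region now rows[0,32) x cols[16,32) = 32x16
Op 2 fold_down: fold axis h@16; visible region now rows[16,32) x cols[16,32) = 16x16
Op 3 fold_down: fold axis h@24; visible region now rows[24,32) x cols[16,32) = 8x16
Op 4 fold_up: fold axis h@28; visible region now rows[24,28) x cols[16,32) = 4x16
Op 5 cut(0, 15): punch at orig (24,31); cuts so far [(24, 31)]; region rows[24,28) x cols[16,32) = 4x16
Op 6 cut(1, 6): punch at orig (25,22); cuts so far [(24, 31), (25, 22)]; region rows[24,28) x cols[16,32) = 4x16
Op 7 cut(2, 7): punch at orig (26,23); cuts so far [(24, 31), (25, 22), (26, 23)]; region rows[24,28) x cols[16,32) = 4x16
Unfold 1 (reflect across h@28): 6 holes -> [(24, 31), (25, 22), (26, 23), (29, 23), (30, 22), (31, 31)]
Unfold 2 (reflect across h@24): 12 holes -> [(16, 31), (17, 22), (18, 23), (21, 23), (22, 22), (23, 31), (24, 31), (25, 22), (26, 23), (29, 23), (30, 22), (31, 31)]
Unfold 3 (reflect across h@16): 24 holes -> [(0, 31), (1, 22), (2, 23), (5, 23), (6, 22), (7, 31), (8, 31), (9, 22), (10, 23), (13, 23), (14, 22), (15, 31), (16, 31), (17, 22), (18, 23), (21, 23), (22, 22), (23, 31), (24, 31), (25, 22), (26, 23), (29, 23), (30, 22), (31, 31)]
Unfold 4 (reflect across v@16): 48 holes -> [(0, 0), (0, 31), (1, 9), (1, 22), (2, 8), (2, 23), (5, 8), (5, 23), (6, 9), (6, 22), (7, 0), (7, 31), (8, 0), (8, 31), (9, 9), (9, 22), (10, 8), (10, 23), (13, 8), (13, 23), (14, 9), (14, 22), (15, 0), (15, 31), (16, 0), (16, 31), (17, 9), (17, 22), (18, 8), (18, 23), (21, 8), (21, 23), (22, 9), (22, 22), (23, 0), (23, 31), (24, 0), (24, 31), (25, 9), (25, 22), (26, 8), (26, 23), (29, 8), (29, 23), (30, 9), (30, 22), (31, 0), (31, 31)]

Answer: 48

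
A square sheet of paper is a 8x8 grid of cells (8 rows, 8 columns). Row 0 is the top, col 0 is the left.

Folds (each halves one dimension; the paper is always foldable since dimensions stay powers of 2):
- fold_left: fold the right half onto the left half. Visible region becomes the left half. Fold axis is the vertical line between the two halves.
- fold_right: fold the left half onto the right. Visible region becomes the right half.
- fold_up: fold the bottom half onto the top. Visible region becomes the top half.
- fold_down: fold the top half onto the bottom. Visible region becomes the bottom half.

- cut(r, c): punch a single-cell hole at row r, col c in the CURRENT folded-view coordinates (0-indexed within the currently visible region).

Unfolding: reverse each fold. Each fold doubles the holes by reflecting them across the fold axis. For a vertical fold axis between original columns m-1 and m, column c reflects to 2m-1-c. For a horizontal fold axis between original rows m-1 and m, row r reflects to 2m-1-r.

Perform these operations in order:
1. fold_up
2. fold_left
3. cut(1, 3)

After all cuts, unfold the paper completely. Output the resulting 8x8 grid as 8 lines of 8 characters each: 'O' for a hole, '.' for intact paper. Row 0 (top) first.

Answer: ........
...OO...
........
........
........
........
...OO...
........

Derivation:
Op 1 fold_up: fold axis h@4; visible region now rows[0,4) x cols[0,8) = 4x8
Op 2 fold_left: fold axis v@4; visible region now rows[0,4) x cols[0,4) = 4x4
Op 3 cut(1, 3): punch at orig (1,3); cuts so far [(1, 3)]; region rows[0,4) x cols[0,4) = 4x4
Unfold 1 (reflect across v@4): 2 holes -> [(1, 3), (1, 4)]
Unfold 2 (reflect across h@4): 4 holes -> [(1, 3), (1, 4), (6, 3), (6, 4)]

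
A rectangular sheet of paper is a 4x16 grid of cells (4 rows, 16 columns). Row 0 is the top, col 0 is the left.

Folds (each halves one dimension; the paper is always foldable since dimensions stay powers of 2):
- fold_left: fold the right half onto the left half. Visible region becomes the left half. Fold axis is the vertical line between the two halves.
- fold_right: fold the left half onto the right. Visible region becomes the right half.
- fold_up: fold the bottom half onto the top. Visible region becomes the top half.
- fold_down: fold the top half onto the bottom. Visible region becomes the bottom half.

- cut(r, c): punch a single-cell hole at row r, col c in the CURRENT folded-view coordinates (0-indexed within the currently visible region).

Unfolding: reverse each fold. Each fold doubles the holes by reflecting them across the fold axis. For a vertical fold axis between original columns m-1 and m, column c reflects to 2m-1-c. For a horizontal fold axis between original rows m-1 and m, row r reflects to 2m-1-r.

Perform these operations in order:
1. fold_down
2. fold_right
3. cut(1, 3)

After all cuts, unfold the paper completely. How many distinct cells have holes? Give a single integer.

Op 1 fold_down: fold axis h@2; visible region now rows[2,4) x cols[0,16) = 2x16
Op 2 fold_right: fold axis v@8; visible region now rows[2,4) x cols[8,16) = 2x8
Op 3 cut(1, 3): punch at orig (3,11); cuts so far [(3, 11)]; region rows[2,4) x cols[8,16) = 2x8
Unfold 1 (reflect across v@8): 2 holes -> [(3, 4), (3, 11)]
Unfold 2 (reflect across h@2): 4 holes -> [(0, 4), (0, 11), (3, 4), (3, 11)]

Answer: 4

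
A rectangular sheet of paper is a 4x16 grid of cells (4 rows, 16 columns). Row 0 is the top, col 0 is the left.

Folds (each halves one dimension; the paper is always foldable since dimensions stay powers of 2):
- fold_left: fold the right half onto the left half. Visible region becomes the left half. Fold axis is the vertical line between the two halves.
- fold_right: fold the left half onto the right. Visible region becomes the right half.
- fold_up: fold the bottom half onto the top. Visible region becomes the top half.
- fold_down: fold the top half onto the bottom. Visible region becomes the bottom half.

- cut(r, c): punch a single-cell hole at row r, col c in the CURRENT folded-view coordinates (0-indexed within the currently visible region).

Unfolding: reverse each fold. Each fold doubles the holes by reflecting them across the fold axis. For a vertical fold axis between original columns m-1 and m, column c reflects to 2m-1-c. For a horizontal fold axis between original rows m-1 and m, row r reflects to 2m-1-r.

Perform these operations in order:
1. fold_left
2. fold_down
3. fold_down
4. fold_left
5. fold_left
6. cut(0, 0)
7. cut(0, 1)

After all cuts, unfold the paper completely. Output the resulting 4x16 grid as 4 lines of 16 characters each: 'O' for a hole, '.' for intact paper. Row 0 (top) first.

Answer: OOOOOOOOOOOOOOOO
OOOOOOOOOOOOOOOO
OOOOOOOOOOOOOOOO
OOOOOOOOOOOOOOOO

Derivation:
Op 1 fold_left: fold axis v@8; visible region now rows[0,4) x cols[0,8) = 4x8
Op 2 fold_down: fold axis h@2; visible region now rows[2,4) x cols[0,8) = 2x8
Op 3 fold_down: fold axis h@3; visible region now rows[3,4) x cols[0,8) = 1x8
Op 4 fold_left: fold axis v@4; visible region now rows[3,4) x cols[0,4) = 1x4
Op 5 fold_left: fold axis v@2; visible region now rows[3,4) x cols[0,2) = 1x2
Op 6 cut(0, 0): punch at orig (3,0); cuts so far [(3, 0)]; region rows[3,4) x cols[0,2) = 1x2
Op 7 cut(0, 1): punch at orig (3,1); cuts so far [(3, 0), (3, 1)]; region rows[3,4) x cols[0,2) = 1x2
Unfold 1 (reflect across v@2): 4 holes -> [(3, 0), (3, 1), (3, 2), (3, 3)]
Unfold 2 (reflect across v@4): 8 holes -> [(3, 0), (3, 1), (3, 2), (3, 3), (3, 4), (3, 5), (3, 6), (3, 7)]
Unfold 3 (reflect across h@3): 16 holes -> [(2, 0), (2, 1), (2, 2), (2, 3), (2, 4), (2, 5), (2, 6), (2, 7), (3, 0), (3, 1), (3, 2), (3, 3), (3, 4), (3, 5), (3, 6), (3, 7)]
Unfold 4 (reflect across h@2): 32 holes -> [(0, 0), (0, 1), (0, 2), (0, 3), (0, 4), (0, 5), (0, 6), (0, 7), (1, 0), (1, 1), (1, 2), (1, 3), (1, 4), (1, 5), (1, 6), (1, 7), (2, 0), (2, 1), (2, 2), (2, 3), (2, 4), (2, 5), (2, 6), (2, 7), (3, 0), (3, 1), (3, 2), (3, 3), (3, 4), (3, 5), (3, 6), (3, 7)]
Unfold 5 (reflect across v@8): 64 holes -> [(0, 0), (0, 1), (0, 2), (0, 3), (0, 4), (0, 5), (0, 6), (0, 7), (0, 8), (0, 9), (0, 10), (0, 11), (0, 12), (0, 13), (0, 14), (0, 15), (1, 0), (1, 1), (1, 2), (1, 3), (1, 4), (1, 5), (1, 6), (1, 7), (1, 8), (1, 9), (1, 10), (1, 11), (1, 12), (1, 13), (1, 14), (1, 15), (2, 0), (2, 1), (2, 2), (2, 3), (2, 4), (2, 5), (2, 6), (2, 7), (2, 8), (2, 9), (2, 10), (2, 11), (2, 12), (2, 13), (2, 14), (2, 15), (3, 0), (3, 1), (3, 2), (3, 3), (3, 4), (3, 5), (3, 6), (3, 7), (3, 8), (3, 9), (3, 10), (3, 11), (3, 12), (3, 13), (3, 14), (3, 15)]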